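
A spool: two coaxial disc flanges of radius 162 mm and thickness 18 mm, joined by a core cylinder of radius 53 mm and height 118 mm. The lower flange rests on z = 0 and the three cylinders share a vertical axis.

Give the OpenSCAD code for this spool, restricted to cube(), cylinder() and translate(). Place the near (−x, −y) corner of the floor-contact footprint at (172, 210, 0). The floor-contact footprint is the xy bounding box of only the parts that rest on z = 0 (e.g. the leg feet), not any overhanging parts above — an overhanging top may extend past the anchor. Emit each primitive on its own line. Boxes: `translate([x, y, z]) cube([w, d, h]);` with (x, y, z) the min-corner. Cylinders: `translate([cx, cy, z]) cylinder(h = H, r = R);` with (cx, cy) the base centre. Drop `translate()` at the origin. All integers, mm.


translate([334, 372, 0]) cylinder(h = 18, r = 162);
translate([334, 372, 18]) cylinder(h = 118, r = 53);
translate([334, 372, 136]) cylinder(h = 18, r = 162);


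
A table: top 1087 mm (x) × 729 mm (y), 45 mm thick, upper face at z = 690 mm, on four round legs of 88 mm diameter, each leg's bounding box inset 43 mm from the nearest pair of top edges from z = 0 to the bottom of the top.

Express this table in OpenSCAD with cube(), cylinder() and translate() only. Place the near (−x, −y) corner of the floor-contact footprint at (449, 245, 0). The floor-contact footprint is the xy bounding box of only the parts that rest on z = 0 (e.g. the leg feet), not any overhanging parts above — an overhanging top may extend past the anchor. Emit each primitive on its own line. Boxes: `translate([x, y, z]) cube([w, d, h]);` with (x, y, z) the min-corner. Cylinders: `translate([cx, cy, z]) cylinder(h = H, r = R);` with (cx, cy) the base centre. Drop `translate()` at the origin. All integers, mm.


// leg_h = 690 - 45 = 645
translate([406, 202, 645]) cube([1087, 729, 45]);
translate([493, 289, 0]) cylinder(h = 645, r = 44);
translate([1406, 289, 0]) cylinder(h = 645, r = 44);
translate([493, 844, 0]) cylinder(h = 645, r = 44);
translate([1406, 844, 0]) cylinder(h = 645, r = 44);


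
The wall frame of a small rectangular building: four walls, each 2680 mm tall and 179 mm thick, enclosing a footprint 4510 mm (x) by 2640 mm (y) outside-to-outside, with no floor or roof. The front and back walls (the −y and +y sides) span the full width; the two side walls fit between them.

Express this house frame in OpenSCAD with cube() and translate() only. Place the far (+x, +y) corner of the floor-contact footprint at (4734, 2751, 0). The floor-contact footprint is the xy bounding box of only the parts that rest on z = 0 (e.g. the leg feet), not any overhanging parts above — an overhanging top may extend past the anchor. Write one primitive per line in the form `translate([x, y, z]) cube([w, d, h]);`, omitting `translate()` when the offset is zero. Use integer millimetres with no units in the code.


translate([224, 111, 0]) cube([4510, 179, 2680]);
translate([224, 2572, 0]) cube([4510, 179, 2680]);
translate([224, 290, 0]) cube([179, 2282, 2680]);
translate([4555, 290, 0]) cube([179, 2282, 2680]);


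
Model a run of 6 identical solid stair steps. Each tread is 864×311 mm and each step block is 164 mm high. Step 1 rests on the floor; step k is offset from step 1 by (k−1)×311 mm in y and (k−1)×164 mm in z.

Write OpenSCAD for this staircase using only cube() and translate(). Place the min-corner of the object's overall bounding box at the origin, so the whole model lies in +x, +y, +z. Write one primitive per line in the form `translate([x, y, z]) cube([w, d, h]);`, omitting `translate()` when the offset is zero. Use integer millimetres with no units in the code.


cube([864, 311, 164]);
translate([0, 311, 164]) cube([864, 311, 164]);
translate([0, 622, 328]) cube([864, 311, 164]);
translate([0, 933, 492]) cube([864, 311, 164]);
translate([0, 1244, 656]) cube([864, 311, 164]);
translate([0, 1555, 820]) cube([864, 311, 164]);


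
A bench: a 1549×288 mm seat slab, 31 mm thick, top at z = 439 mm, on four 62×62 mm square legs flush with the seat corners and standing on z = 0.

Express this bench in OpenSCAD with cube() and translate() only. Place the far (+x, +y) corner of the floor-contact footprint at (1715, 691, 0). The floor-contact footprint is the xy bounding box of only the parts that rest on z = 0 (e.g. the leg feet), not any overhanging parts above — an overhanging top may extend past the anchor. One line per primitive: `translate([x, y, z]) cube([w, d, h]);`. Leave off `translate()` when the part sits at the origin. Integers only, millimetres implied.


// leg_h = 439 − 31 = 408
translate([166, 403, 408]) cube([1549, 288, 31]);
translate([166, 403, 0]) cube([62, 62, 408]);
translate([166, 629, 0]) cube([62, 62, 408]);
translate([1653, 403, 0]) cube([62, 62, 408]);
translate([1653, 629, 0]) cube([62, 62, 408]);


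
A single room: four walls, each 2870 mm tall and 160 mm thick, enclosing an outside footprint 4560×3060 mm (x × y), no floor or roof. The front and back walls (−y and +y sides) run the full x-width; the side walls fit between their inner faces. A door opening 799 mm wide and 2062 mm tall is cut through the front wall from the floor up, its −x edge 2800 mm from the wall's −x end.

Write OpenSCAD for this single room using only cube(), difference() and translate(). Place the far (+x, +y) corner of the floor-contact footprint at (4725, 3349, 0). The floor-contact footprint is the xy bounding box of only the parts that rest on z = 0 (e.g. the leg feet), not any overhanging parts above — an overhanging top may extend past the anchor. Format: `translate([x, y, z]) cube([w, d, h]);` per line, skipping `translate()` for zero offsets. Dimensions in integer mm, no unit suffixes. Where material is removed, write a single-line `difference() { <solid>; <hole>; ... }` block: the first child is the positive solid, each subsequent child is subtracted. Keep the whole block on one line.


difference() { translate([165, 289, 0]) cube([4560, 160, 2870]); translate([2965, 289, 0]) cube([799, 160, 2062]); }
translate([165, 3189, 0]) cube([4560, 160, 2870]);
translate([165, 449, 0]) cube([160, 2740, 2870]);
translate([4565, 449, 0]) cube([160, 2740, 2870]);


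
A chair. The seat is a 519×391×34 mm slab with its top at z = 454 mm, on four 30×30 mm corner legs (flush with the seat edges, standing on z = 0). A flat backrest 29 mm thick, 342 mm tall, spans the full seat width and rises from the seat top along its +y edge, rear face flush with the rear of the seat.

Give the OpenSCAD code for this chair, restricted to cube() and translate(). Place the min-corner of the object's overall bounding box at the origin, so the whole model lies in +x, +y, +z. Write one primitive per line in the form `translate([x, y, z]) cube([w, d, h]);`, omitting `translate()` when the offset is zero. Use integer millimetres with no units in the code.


translate([0, 0, 420]) cube([519, 391, 34]);
cube([30, 30, 420]);
translate([489, 0, 0]) cube([30, 30, 420]);
translate([0, 361, 0]) cube([30, 30, 420]);
translate([489, 361, 0]) cube([30, 30, 420]);
translate([0, 362, 454]) cube([519, 29, 342]);


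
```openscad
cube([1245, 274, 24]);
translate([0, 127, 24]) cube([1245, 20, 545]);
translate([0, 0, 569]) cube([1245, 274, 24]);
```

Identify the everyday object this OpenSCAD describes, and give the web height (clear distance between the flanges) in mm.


An I-beam. The web height is 545 mm.

Two wide flanges with a thin centred web — an I-beam. Overall 593 mm minus two 24 mm flanges gives a web of 593 − 2·24 = 545 mm.


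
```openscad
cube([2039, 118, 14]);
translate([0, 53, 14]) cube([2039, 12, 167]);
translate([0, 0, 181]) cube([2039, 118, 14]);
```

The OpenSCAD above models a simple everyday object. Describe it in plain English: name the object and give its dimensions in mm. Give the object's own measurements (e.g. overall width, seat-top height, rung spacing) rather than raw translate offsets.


An I-beam lying along x, 2039 mm long. Overall section height 195 mm. Two flanges 118 mm wide (y) and 14 mm thick, one on the floor and one at the top; a web 12 mm thick runs between them, centred on the flange width.


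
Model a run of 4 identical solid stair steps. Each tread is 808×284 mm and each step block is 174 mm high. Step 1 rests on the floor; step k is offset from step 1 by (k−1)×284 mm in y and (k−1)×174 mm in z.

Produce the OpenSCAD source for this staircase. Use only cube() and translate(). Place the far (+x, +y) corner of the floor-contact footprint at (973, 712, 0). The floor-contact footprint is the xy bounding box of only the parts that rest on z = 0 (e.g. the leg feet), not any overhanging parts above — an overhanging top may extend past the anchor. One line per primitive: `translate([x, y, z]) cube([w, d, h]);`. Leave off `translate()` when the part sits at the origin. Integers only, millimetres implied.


translate([165, 428, 0]) cube([808, 284, 174]);
translate([165, 712, 174]) cube([808, 284, 174]);
translate([165, 996, 348]) cube([808, 284, 174]);
translate([165, 1280, 522]) cube([808, 284, 174]);


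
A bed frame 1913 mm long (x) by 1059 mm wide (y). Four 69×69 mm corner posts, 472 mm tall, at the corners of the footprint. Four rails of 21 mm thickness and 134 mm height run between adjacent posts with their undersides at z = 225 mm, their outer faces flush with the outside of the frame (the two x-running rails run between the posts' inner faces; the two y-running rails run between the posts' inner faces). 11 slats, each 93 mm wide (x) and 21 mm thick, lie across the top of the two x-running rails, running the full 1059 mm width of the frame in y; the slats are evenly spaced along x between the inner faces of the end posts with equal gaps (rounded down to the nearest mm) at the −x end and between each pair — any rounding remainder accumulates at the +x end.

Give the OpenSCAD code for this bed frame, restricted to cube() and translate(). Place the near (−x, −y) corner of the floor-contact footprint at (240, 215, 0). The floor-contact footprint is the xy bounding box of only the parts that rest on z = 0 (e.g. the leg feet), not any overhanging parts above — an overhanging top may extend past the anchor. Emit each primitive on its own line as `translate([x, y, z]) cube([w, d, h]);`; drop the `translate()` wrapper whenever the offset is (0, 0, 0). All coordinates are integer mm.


// slat z = rail_z + rail_h = 225 + 134 = 359
// slat gap = ⌊(1775 − 11·93) / 12⌋ = 62
translate([240, 215, 0]) cube([69, 69, 472]);
translate([240, 1205, 0]) cube([69, 69, 472]);
translate([2084, 215, 0]) cube([69, 69, 472]);
translate([2084, 1205, 0]) cube([69, 69, 472]);
translate([309, 215, 225]) cube([1775, 21, 134]);
translate([309, 1253, 225]) cube([1775, 21, 134]);
translate([240, 284, 225]) cube([21, 921, 134]);
translate([2132, 284, 225]) cube([21, 921, 134]);
translate([371, 215, 359]) cube([93, 1059, 21]);
translate([526, 215, 359]) cube([93, 1059, 21]);
translate([681, 215, 359]) cube([93, 1059, 21]);
translate([836, 215, 359]) cube([93, 1059, 21]);
translate([991, 215, 359]) cube([93, 1059, 21]);
translate([1146, 215, 359]) cube([93, 1059, 21]);
translate([1301, 215, 359]) cube([93, 1059, 21]);
translate([1456, 215, 359]) cube([93, 1059, 21]);
translate([1611, 215, 359]) cube([93, 1059, 21]);
translate([1766, 215, 359]) cube([93, 1059, 21]);
translate([1921, 215, 359]) cube([93, 1059, 21]);


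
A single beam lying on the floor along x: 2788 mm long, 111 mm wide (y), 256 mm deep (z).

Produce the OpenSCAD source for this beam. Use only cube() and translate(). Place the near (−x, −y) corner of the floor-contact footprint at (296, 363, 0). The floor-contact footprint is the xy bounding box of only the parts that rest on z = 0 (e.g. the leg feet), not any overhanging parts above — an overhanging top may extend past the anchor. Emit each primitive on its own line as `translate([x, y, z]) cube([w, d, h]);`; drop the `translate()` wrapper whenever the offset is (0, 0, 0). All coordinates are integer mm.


translate([296, 363, 0]) cube([2788, 111, 256]);


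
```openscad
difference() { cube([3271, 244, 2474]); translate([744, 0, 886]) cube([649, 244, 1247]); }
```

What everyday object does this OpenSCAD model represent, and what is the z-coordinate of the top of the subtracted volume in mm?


A wall with a window opening. The window head height is 2133 mm.

A wall with a rectangular opening subtracted — a window. Sill at z = 886, opening 1247 mm tall, so the head is at 886 + 1247 = 2133 mm.


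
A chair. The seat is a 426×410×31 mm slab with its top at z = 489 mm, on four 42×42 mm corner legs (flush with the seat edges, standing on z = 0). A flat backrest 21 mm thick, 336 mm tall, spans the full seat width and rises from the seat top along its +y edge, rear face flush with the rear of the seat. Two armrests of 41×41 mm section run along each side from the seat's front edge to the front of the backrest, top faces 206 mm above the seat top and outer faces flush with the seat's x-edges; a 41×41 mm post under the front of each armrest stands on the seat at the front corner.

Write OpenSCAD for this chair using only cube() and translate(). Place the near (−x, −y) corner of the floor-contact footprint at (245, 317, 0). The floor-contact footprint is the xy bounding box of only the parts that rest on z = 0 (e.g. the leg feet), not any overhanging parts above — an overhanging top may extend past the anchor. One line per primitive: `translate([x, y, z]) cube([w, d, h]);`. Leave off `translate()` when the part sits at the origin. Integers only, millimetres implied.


translate([245, 317, 458]) cube([426, 410, 31]);
translate([245, 317, 0]) cube([42, 42, 458]);
translate([629, 317, 0]) cube([42, 42, 458]);
translate([245, 685, 0]) cube([42, 42, 458]);
translate([629, 685, 0]) cube([42, 42, 458]);
translate([245, 706, 489]) cube([426, 21, 336]);
translate([245, 317, 654]) cube([41, 389, 41]);
translate([630, 317, 654]) cube([41, 389, 41]);
translate([245, 317, 489]) cube([41, 41, 165]);
translate([630, 317, 489]) cube([41, 41, 165]);


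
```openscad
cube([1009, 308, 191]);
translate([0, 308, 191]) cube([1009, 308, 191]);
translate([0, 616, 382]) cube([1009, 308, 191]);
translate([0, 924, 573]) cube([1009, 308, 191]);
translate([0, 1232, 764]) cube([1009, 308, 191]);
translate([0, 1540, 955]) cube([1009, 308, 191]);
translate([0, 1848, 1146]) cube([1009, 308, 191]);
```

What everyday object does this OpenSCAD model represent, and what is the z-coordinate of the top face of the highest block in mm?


A staircase. The total rise is 1337 mm.

7 identical blocks, each offset up and back from the previous — a staircase. Each step is 191 mm tall and there are 7 of them, so the total rise is 7 × 191 = 1337 mm.


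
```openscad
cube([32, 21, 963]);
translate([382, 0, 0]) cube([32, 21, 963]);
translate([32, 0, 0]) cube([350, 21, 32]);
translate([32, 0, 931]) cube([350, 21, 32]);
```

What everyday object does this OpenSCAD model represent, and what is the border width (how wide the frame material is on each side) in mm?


A picture frame. The border width is 32 mm.

Four thin pieces enclosing a rectangular opening — a picture frame. The two full-height stiles are 963 mm tall; the top rail sits at z = 931 and is 32 mm tall, so the border above the opening is 963 − 931 = 32 mm, matching the stile x-width.


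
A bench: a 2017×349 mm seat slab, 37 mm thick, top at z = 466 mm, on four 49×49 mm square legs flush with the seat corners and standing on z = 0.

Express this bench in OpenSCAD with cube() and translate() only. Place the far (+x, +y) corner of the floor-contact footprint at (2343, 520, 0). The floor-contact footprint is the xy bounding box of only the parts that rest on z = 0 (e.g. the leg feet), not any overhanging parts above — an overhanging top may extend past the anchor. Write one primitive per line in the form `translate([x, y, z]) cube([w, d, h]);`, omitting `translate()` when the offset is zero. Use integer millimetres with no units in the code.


translate([326, 171, 429]) cube([2017, 349, 37]);
translate([326, 171, 0]) cube([49, 49, 429]);
translate([326, 471, 0]) cube([49, 49, 429]);
translate([2294, 171, 0]) cube([49, 49, 429]);
translate([2294, 471, 0]) cube([49, 49, 429]);


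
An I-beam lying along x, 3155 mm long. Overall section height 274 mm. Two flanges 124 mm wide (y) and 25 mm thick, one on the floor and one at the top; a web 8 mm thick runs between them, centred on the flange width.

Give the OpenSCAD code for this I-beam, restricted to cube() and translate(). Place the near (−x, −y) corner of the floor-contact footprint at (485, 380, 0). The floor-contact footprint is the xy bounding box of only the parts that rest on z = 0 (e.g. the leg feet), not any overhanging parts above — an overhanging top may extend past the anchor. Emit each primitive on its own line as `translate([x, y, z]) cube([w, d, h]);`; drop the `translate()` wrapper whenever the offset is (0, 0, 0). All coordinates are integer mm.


translate([485, 380, 0]) cube([3155, 124, 25]);
translate([485, 438, 25]) cube([3155, 8, 224]);
translate([485, 380, 249]) cube([3155, 124, 25]);


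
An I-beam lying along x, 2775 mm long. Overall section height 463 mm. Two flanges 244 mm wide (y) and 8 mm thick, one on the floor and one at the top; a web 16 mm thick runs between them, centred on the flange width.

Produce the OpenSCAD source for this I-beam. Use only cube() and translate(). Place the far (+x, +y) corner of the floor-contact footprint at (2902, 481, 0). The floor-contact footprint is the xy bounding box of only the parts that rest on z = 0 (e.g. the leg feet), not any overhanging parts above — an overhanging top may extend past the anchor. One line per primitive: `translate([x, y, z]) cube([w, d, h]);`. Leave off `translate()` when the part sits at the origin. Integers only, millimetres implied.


translate([127, 237, 0]) cube([2775, 244, 8]);
translate([127, 351, 8]) cube([2775, 16, 447]);
translate([127, 237, 455]) cube([2775, 244, 8]);


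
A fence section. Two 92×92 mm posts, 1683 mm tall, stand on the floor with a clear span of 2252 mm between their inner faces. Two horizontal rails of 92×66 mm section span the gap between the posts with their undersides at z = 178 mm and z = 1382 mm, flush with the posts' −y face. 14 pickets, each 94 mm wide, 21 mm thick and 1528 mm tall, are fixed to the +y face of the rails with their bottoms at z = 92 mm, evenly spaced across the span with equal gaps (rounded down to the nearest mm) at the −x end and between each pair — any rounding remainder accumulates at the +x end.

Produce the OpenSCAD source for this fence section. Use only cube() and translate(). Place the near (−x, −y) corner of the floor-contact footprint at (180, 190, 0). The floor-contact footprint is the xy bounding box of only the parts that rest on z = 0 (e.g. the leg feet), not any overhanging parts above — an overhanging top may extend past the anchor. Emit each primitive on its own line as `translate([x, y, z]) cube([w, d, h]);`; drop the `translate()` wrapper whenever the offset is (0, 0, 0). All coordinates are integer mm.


translate([180, 190, 0]) cube([92, 92, 1683]);
translate([2524, 190, 0]) cube([92, 92, 1683]);
translate([272, 190, 178]) cube([2252, 92, 66]);
translate([272, 190, 1382]) cube([2252, 92, 66]);
translate([334, 282, 92]) cube([94, 21, 1528]);
translate([490, 282, 92]) cube([94, 21, 1528]);
translate([646, 282, 92]) cube([94, 21, 1528]);
translate([802, 282, 92]) cube([94, 21, 1528]);
translate([958, 282, 92]) cube([94, 21, 1528]);
translate([1114, 282, 92]) cube([94, 21, 1528]);
translate([1270, 282, 92]) cube([94, 21, 1528]);
translate([1426, 282, 92]) cube([94, 21, 1528]);
translate([1582, 282, 92]) cube([94, 21, 1528]);
translate([1738, 282, 92]) cube([94, 21, 1528]);
translate([1894, 282, 92]) cube([94, 21, 1528]);
translate([2050, 282, 92]) cube([94, 21, 1528]);
translate([2206, 282, 92]) cube([94, 21, 1528]);
translate([2362, 282, 92]) cube([94, 21, 1528]);


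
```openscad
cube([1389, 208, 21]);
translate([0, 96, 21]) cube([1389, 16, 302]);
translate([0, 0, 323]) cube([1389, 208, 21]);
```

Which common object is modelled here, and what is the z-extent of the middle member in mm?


An I-beam. The web height is 302 mm.

Two wide flanges with a thin centred web — an I-beam. Overall 344 mm minus two 21 mm flanges gives a web of 344 − 2·21 = 302 mm.


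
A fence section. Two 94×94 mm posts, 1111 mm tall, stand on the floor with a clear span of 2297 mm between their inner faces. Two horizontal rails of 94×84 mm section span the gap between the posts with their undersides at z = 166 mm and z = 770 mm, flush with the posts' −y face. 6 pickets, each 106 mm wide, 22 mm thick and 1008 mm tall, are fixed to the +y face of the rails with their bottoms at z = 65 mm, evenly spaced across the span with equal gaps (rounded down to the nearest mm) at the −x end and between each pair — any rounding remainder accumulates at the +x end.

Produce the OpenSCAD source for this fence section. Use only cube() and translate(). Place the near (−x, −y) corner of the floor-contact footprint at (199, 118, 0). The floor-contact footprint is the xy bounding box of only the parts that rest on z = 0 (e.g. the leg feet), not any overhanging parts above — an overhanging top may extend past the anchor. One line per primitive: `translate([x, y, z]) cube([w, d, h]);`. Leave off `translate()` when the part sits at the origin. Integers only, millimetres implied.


translate([199, 118, 0]) cube([94, 94, 1111]);
translate([2590, 118, 0]) cube([94, 94, 1111]);
translate([293, 118, 166]) cube([2297, 94, 84]);
translate([293, 118, 770]) cube([2297, 94, 84]);
translate([530, 212, 65]) cube([106, 22, 1008]);
translate([873, 212, 65]) cube([106, 22, 1008]);
translate([1216, 212, 65]) cube([106, 22, 1008]);
translate([1559, 212, 65]) cube([106, 22, 1008]);
translate([1902, 212, 65]) cube([106, 22, 1008]);
translate([2245, 212, 65]) cube([106, 22, 1008]);


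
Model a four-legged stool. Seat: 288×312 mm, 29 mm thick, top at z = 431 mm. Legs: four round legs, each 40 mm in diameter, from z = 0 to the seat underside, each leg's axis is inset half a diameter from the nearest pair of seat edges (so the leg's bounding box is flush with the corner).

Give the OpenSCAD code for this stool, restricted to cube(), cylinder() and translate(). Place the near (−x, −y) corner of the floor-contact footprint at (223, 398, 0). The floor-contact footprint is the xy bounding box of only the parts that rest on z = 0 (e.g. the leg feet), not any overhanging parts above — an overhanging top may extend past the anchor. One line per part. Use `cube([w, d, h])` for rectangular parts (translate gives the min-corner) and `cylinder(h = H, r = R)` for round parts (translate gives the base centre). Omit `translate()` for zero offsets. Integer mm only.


// leg_h = 431 - 29 = 402
translate([223, 398, 402]) cube([288, 312, 29]);
translate([243, 418, 0]) cylinder(h = 402, r = 20);
translate([491, 418, 0]) cylinder(h = 402, r = 20);
translate([243, 690, 0]) cylinder(h = 402, r = 20);
translate([491, 690, 0]) cylinder(h = 402, r = 20);


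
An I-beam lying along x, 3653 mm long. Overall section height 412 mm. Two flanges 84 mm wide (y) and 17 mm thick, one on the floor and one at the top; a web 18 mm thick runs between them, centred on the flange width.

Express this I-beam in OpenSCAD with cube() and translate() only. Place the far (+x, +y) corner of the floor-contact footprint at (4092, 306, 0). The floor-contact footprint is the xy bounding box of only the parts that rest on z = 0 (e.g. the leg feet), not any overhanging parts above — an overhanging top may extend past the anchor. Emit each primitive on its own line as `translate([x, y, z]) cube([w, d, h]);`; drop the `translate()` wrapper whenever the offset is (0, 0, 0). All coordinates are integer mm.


translate([439, 222, 0]) cube([3653, 84, 17]);
translate([439, 255, 17]) cube([3653, 18, 378]);
translate([439, 222, 395]) cube([3653, 84, 17]);


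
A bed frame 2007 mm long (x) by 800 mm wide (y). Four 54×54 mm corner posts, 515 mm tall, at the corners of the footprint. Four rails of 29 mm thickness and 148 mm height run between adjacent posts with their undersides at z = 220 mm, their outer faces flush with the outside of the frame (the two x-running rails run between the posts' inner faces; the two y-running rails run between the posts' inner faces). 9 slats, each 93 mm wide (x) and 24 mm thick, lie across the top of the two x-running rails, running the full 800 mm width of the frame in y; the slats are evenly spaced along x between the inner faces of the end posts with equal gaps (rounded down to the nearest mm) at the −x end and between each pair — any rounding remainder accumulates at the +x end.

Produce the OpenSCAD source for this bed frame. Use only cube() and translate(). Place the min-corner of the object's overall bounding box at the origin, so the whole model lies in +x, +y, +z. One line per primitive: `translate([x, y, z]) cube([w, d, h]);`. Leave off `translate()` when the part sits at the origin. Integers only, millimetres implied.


cube([54, 54, 515]);
translate([0, 746, 0]) cube([54, 54, 515]);
translate([1953, 0, 0]) cube([54, 54, 515]);
translate([1953, 746, 0]) cube([54, 54, 515]);
translate([54, 0, 220]) cube([1899, 29, 148]);
translate([54, 771, 220]) cube([1899, 29, 148]);
translate([0, 54, 220]) cube([29, 692, 148]);
translate([1978, 54, 220]) cube([29, 692, 148]);
translate([160, 0, 368]) cube([93, 800, 24]);
translate([359, 0, 368]) cube([93, 800, 24]);
translate([558, 0, 368]) cube([93, 800, 24]);
translate([757, 0, 368]) cube([93, 800, 24]);
translate([956, 0, 368]) cube([93, 800, 24]);
translate([1155, 0, 368]) cube([93, 800, 24]);
translate([1354, 0, 368]) cube([93, 800, 24]);
translate([1553, 0, 368]) cube([93, 800, 24]);
translate([1752, 0, 368]) cube([93, 800, 24]);


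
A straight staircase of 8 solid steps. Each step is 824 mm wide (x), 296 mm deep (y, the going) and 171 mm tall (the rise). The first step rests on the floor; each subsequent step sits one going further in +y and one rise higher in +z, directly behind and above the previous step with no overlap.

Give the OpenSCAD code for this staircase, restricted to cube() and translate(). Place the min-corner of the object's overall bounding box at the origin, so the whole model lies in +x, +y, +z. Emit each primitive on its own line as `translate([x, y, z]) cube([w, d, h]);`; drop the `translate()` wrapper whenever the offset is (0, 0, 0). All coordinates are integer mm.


cube([824, 296, 171]);
translate([0, 296, 171]) cube([824, 296, 171]);
translate([0, 592, 342]) cube([824, 296, 171]);
translate([0, 888, 513]) cube([824, 296, 171]);
translate([0, 1184, 684]) cube([824, 296, 171]);
translate([0, 1480, 855]) cube([824, 296, 171]);
translate([0, 1776, 1026]) cube([824, 296, 171]);
translate([0, 2072, 1197]) cube([824, 296, 171]);


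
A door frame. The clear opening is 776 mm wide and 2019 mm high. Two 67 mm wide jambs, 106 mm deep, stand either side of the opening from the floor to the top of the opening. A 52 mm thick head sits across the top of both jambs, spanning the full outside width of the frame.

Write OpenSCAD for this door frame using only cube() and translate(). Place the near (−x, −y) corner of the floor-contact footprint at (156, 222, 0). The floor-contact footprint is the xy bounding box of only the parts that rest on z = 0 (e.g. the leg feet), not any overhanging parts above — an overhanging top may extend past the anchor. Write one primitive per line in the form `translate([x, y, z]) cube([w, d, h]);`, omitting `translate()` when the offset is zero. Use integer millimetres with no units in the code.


translate([156, 222, 0]) cube([67, 106, 2019]);
translate([999, 222, 0]) cube([67, 106, 2019]);
translate([156, 222, 2019]) cube([910, 106, 52]);


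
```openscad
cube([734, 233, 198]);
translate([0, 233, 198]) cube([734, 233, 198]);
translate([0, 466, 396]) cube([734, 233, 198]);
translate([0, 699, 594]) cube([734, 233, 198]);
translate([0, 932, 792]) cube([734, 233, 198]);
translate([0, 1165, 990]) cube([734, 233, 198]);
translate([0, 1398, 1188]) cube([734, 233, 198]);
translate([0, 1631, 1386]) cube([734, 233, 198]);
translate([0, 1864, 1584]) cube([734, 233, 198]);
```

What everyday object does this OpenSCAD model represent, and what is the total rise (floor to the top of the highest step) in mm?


A staircase. The total rise is 1782 mm.

9 identical blocks, each offset up and back from the previous — a staircase. Each step is 198 mm tall and there are 9 of them, so the total rise is 9 × 198 = 1782 mm.


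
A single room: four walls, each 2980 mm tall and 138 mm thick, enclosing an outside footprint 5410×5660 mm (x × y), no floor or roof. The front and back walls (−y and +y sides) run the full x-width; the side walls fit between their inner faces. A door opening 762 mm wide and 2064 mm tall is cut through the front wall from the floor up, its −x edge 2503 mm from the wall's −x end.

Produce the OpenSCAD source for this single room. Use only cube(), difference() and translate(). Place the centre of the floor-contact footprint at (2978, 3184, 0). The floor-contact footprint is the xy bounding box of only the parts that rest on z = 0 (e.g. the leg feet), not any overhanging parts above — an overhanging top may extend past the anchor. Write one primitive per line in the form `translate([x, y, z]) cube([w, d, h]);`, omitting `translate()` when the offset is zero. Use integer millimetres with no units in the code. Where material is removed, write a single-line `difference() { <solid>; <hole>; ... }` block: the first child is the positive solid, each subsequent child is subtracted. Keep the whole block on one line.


difference() { translate([273, 354, 0]) cube([5410, 138, 2980]); translate([2776, 354, 0]) cube([762, 138, 2064]); }
translate([273, 5876, 0]) cube([5410, 138, 2980]);
translate([273, 492, 0]) cube([138, 5384, 2980]);
translate([5545, 492, 0]) cube([138, 5384, 2980]);


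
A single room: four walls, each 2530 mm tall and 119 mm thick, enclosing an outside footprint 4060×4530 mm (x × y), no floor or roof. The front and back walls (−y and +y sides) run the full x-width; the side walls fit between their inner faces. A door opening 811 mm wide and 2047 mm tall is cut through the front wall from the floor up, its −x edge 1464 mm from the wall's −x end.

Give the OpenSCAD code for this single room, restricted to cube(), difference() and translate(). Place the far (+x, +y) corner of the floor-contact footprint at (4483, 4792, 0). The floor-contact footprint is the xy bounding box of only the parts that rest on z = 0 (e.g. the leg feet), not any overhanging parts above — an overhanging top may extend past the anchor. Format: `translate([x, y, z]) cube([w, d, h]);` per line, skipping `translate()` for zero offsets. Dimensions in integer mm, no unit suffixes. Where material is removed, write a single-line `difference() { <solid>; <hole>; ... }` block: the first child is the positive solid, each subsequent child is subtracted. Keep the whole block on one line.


difference() { translate([423, 262, 0]) cube([4060, 119, 2530]); translate([1887, 262, 0]) cube([811, 119, 2047]); }
translate([423, 4673, 0]) cube([4060, 119, 2530]);
translate([423, 381, 0]) cube([119, 4292, 2530]);
translate([4364, 381, 0]) cube([119, 4292, 2530]);


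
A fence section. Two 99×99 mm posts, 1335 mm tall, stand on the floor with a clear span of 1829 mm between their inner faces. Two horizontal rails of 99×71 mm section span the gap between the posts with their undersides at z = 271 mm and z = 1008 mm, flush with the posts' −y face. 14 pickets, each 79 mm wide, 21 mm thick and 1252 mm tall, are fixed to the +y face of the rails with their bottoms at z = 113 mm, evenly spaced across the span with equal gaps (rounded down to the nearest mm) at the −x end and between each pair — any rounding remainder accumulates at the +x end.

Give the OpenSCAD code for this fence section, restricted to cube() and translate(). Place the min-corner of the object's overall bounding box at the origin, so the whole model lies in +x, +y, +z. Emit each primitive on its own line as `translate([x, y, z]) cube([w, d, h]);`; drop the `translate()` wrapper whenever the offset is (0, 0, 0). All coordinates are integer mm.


cube([99, 99, 1335]);
translate([1928, 0, 0]) cube([99, 99, 1335]);
translate([99, 0, 271]) cube([1829, 99, 71]);
translate([99, 0, 1008]) cube([1829, 99, 71]);
translate([147, 99, 113]) cube([79, 21, 1252]);
translate([274, 99, 113]) cube([79, 21, 1252]);
translate([401, 99, 113]) cube([79, 21, 1252]);
translate([528, 99, 113]) cube([79, 21, 1252]);
translate([655, 99, 113]) cube([79, 21, 1252]);
translate([782, 99, 113]) cube([79, 21, 1252]);
translate([909, 99, 113]) cube([79, 21, 1252]);
translate([1036, 99, 113]) cube([79, 21, 1252]);
translate([1163, 99, 113]) cube([79, 21, 1252]);
translate([1290, 99, 113]) cube([79, 21, 1252]);
translate([1417, 99, 113]) cube([79, 21, 1252]);
translate([1544, 99, 113]) cube([79, 21, 1252]);
translate([1671, 99, 113]) cube([79, 21, 1252]);
translate([1798, 99, 113]) cube([79, 21, 1252]);


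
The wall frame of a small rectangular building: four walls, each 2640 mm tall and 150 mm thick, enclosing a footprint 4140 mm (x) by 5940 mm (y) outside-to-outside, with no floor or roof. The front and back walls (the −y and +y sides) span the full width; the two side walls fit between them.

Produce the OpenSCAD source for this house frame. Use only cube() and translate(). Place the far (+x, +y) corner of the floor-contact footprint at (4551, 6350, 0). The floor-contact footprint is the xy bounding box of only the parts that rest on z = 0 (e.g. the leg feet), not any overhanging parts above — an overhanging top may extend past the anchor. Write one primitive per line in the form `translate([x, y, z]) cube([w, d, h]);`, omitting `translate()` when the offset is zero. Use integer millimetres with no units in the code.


translate([411, 410, 0]) cube([4140, 150, 2640]);
translate([411, 6200, 0]) cube([4140, 150, 2640]);
translate([411, 560, 0]) cube([150, 5640, 2640]);
translate([4401, 560, 0]) cube([150, 5640, 2640]);


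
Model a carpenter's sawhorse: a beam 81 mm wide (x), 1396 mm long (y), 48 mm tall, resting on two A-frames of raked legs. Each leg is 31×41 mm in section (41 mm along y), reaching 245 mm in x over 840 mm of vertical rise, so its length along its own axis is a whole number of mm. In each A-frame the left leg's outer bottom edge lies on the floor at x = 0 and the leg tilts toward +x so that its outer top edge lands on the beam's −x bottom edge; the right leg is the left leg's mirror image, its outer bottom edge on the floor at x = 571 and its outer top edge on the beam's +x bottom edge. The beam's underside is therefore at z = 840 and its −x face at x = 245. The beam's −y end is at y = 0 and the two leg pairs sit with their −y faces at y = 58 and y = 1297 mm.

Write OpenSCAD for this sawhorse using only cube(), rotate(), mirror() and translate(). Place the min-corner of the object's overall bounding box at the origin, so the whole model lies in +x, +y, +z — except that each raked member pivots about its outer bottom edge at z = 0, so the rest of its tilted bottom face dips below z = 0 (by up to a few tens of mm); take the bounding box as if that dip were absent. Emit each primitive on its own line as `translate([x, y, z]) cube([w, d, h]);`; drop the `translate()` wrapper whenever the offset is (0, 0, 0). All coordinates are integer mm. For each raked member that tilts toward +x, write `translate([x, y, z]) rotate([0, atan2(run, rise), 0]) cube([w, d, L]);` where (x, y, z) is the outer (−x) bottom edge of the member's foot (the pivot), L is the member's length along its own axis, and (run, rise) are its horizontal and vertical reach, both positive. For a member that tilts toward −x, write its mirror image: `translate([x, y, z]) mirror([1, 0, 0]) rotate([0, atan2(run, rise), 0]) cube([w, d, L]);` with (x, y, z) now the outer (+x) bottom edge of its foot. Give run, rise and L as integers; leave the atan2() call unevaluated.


translate([245, 0, 840]) cube([81, 1396, 48]);
translate([0, 58, 0]) rotate([0, atan2(245, 840), 0]) cube([31, 41, 875]);
translate([571, 58, 0]) mirror([1, 0, 0]) rotate([0, atan2(245, 840), 0]) cube([31, 41, 875]);
translate([0, 1297, 0]) rotate([0, atan2(245, 840), 0]) cube([31, 41, 875]);
translate([571, 1297, 0]) mirror([1, 0, 0]) rotate([0, atan2(245, 840), 0]) cube([31, 41, 875]);


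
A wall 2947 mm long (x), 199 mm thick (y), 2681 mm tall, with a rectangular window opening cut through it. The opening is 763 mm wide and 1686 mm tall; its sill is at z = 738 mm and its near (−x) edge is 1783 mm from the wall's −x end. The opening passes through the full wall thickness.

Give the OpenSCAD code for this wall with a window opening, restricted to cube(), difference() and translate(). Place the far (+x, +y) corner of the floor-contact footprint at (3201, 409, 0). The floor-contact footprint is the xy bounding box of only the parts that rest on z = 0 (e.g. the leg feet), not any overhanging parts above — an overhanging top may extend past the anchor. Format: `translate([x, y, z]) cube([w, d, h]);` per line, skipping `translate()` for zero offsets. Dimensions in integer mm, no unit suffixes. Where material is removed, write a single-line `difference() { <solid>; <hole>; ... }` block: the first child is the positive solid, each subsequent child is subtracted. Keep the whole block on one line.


difference() { translate([254, 210, 0]) cube([2947, 199, 2681]); translate([2037, 210, 738]) cube([763, 199, 1686]); }


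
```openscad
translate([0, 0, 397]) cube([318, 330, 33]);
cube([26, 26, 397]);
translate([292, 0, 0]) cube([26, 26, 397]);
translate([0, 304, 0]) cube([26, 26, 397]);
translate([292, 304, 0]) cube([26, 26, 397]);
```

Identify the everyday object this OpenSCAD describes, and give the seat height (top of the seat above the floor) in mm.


A stool. The seat height is 430 mm.

A 318×330×33 slab at z = 397 on four corner posts — a stool. The seat top is 397 + 33 = 430 mm.


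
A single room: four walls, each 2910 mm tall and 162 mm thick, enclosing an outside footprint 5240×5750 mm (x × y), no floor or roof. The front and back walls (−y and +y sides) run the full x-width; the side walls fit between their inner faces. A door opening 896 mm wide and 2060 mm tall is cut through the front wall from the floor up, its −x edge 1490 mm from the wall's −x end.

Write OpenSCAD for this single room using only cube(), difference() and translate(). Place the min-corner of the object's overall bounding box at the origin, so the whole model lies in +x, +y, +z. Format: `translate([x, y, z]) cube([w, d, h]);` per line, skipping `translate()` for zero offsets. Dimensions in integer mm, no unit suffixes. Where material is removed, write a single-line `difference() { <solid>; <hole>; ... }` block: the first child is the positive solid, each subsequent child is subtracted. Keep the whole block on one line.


difference() { cube([5240, 162, 2910]); translate([1490, 0, 0]) cube([896, 162, 2060]); }
translate([0, 5588, 0]) cube([5240, 162, 2910]);
translate([0, 162, 0]) cube([162, 5426, 2910]);
translate([5078, 162, 0]) cube([162, 5426, 2910]);


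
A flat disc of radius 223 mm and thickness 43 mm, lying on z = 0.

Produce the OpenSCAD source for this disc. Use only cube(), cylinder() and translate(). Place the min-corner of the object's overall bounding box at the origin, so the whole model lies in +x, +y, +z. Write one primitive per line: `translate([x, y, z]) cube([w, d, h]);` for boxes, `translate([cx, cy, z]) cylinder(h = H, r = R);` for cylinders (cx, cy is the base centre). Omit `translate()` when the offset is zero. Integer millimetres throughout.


translate([223, 223, 0]) cylinder(h = 43, r = 223);


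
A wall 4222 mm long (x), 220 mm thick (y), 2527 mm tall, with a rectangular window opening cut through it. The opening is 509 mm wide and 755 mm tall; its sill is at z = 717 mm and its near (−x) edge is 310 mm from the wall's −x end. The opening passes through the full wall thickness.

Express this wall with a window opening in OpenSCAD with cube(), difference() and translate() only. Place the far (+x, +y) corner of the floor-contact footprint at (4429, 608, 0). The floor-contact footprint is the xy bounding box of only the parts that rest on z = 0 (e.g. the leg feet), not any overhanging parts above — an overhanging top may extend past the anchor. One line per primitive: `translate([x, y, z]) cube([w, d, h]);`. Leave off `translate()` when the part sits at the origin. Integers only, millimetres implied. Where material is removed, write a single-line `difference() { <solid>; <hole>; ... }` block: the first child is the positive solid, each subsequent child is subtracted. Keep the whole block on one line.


difference() { translate([207, 388, 0]) cube([4222, 220, 2527]); translate([517, 388, 717]) cube([509, 220, 755]); }
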